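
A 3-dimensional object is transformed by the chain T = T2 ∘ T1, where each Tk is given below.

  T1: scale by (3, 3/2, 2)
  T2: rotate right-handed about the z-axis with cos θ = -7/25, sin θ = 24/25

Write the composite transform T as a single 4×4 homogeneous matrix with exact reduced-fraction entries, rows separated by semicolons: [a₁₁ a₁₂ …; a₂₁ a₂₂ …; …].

T = [-21/25 -36/25 0 0; 72/25 -21/50 0 0; 0 0 2 0; 0 0 0 1]

T1 = [3 0 0 0; 0 3/2 0 0; 0 0 2 0; 0 0 0 1]
T2·T1 = [-21/25 -36/25 0 0; 72/25 -21/50 0 0; 0 0 2 0; 0 0 0 1]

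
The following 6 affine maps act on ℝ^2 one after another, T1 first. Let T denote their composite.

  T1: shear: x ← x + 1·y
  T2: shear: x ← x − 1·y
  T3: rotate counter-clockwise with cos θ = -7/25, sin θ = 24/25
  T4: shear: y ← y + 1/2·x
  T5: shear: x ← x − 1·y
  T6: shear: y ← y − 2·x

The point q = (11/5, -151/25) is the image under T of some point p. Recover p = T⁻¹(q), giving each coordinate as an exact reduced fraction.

p = (-2, 0)

T1 = [1 1 0; 0 1 0; 0 0 1]
T2·T1 = [1 0 0; 0 1 0; 0 0 1]
T3·…·T1 = [-7/25 -24/25 0; 24/25 -7/25 0; 0 0 1]
T4·…·T1 = [-7/25 -24/25 0; 41/50 -19/25 0; 0 0 1]
T5·…·T1 = [-11/10 -1/5 0; 41/50 -19/25 0; 0 0 1]
T6·…·T1 = [-11/10 -1/5 0; 151/50 -9/25 0; 0 0 1]
det M = 1; M⁻¹ = [-9/25 1/5 0; -151/50 -11/10 0; 0 0 1]
M⁻¹ · (11/5, -151/25)ᵀ = (-2, 0)ᵀ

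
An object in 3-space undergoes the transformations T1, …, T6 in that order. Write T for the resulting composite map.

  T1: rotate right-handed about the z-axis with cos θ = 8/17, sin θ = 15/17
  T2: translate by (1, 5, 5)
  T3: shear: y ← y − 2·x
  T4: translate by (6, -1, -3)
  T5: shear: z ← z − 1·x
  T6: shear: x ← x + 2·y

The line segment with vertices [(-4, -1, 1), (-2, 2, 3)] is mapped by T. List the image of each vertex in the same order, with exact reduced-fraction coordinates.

image vertices: (6, 0, -3), (297/17, 112/17, 12/17)

T1 rotate right-handed about the z-axis with cos θ = 8/17, sin θ = 15/17: (-4, -1, 1) → (-1, -4, 1); (-2, 2, 3) → (-46/17, -14/17, 3)
T2 translate by (1, 5, 5): (-1, -4, 1) → (0, 1, 6); (-46/17, -14/17, 3) → (-29/17, 71/17, 8)
T3 shear: y ← y − 2·x: (0, 1, 6) → (0, 1, 6); (-29/17, 71/17, 8) → (-29/17, 129/17, 8)
T4 translate by (6, -1, -3): (0, 1, 6) → (6, 0, 3); (-29/17, 129/17, 8) → (73/17, 112/17, 5)
T5 shear: z ← z − 1·x: (6, 0, 3) → (6, 0, -3); (73/17, 112/17, 5) → (73/17, 112/17, 12/17)
T6 shear: x ← x + 2·y: (6, 0, -3) → (6, 0, -3); (73/17, 112/17, 12/17) → (297/17, 112/17, 12/17)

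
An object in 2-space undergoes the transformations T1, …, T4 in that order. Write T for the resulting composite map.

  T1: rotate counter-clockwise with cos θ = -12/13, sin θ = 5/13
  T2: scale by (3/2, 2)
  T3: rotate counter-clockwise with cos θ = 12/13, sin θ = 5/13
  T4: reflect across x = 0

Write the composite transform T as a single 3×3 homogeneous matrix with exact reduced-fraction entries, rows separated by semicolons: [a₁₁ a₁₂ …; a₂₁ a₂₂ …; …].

T1 = [-12/13 -5/13 0; 5/13 -12/13 0; 0 0 1]
T2·T1 = [-18/13 -15/26 0; 10/13 -24/13 0; 0 0 1]
T3·…·T1 = [-266/169 30/169 0; 30/169 -651/338 0; 0 0 1]
T4·…·T1 = [266/169 -30/169 0; 30/169 -651/338 0; 0 0 1]

T = [266/169 -30/169 0; 30/169 -651/338 0; 0 0 1]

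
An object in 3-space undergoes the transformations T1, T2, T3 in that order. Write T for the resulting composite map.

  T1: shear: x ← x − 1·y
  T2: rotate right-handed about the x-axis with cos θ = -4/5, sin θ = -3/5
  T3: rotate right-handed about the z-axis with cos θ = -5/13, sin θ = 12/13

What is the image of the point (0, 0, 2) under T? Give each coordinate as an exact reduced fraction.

T1 shear: x ← x − 1·y: (0, 0, 2) → (0, 0, 2)
T2 rotate right-handed about the x-axis with cos θ = -4/5, sin θ = -3/5: (0, 0, 2) → (0, 6/5, -8/5)
T3 rotate right-handed about the z-axis with cos θ = -5/13, sin θ = 12/13: (0, 6/5, -8/5) → (-72/65, -6/13, -8/5)

T(p) = (-72/65, -6/13, -8/5)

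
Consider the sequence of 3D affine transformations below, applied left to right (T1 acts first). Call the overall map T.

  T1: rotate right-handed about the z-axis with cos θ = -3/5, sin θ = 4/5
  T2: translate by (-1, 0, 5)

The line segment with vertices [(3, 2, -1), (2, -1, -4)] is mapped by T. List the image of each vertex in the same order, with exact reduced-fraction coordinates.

T1 rotate right-handed about the z-axis with cos θ = -3/5, sin θ = 4/5: (3, 2, -1) → (-17/5, 6/5, -1); (2, -1, -4) → (-2/5, 11/5, -4)
T2 translate by (-1, 0, 5): (-17/5, 6/5, -1) → (-22/5, 6/5, 4); (-2/5, 11/5, -4) → (-7/5, 11/5, 1)

image vertices: (-22/5, 6/5, 4), (-7/5, 11/5, 1)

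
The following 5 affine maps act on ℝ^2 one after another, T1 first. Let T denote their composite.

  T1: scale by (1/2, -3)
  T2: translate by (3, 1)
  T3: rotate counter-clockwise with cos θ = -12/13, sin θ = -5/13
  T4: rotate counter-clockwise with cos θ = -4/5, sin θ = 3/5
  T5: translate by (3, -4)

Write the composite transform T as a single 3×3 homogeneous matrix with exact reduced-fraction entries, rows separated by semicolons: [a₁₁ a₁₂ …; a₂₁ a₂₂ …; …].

T = [63/130 -48/65 80/13; -8/65 -189/65 -49/13; 0 0 1]

T1 = [1/2 0 0; 0 -3 0; 0 0 1]
T2·T1 = [1/2 0 3; 0 -3 1; 0 0 1]
T3·…·T1 = [-6/13 -15/13 -31/13; -5/26 36/13 -27/13; 0 0 1]
T4·…·T1 = [63/130 -48/65 41/13; -8/65 -189/65 3/13; 0 0 1]
T5·…·T1 = [63/130 -48/65 80/13; -8/65 -189/65 -49/13; 0 0 1]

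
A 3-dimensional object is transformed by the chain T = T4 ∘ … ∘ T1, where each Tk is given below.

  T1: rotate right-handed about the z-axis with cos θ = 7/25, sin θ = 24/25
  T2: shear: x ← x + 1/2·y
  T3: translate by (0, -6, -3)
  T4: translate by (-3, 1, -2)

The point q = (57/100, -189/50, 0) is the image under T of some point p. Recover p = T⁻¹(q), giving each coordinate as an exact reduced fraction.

p = (2, -5/2, 5)

T1 = [7/25 -24/25 0 0; 24/25 7/25 0 0; 0 0 1 0; 0 0 0 1]
T2·T1 = [19/25 -41/50 0 0; 24/25 7/25 0 0; 0 0 1 0; 0 0 0 1]
T3·…·T1 = [19/25 -41/50 0 0; 24/25 7/25 0 -6; 0 0 1 -3; 0 0 0 1]
T4·…·T1 = [19/25 -41/50 0 -3; 24/25 7/25 0 -5; 0 0 1 -5; 0 0 0 1]
det M = 1; M⁻¹ = [7/25 41/50 0 247/50; -24/25 19/25 0 23/25; 0 0 1 5; 0 0 0 1]
M⁻¹ · (57/100, -189/50, 0)ᵀ = (2, -5/2, 5)ᵀ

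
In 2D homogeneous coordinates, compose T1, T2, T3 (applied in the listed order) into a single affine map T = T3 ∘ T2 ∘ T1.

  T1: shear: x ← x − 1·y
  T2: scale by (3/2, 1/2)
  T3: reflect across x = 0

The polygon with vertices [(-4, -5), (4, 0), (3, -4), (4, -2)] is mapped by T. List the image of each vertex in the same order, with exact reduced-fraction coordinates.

T1 shear: x ← x − 1·y: (-4, -5) → (1, -5); (4, 0) → (4, 0); (3, -4) → (7, -4); (4, -2) → (6, -2)
T2 scale by (3/2, 1/2): (1, -5) → (3/2, -5/2); (4, 0) → (6, 0); (7, -4) → (21/2, -2); (6, -2) → (9, -1)
T3 reflect across x = 0: (3/2, -5/2) → (-3/2, -5/2); (6, 0) → (-6, 0); (21/2, -2) → (-21/2, -2); (9, -1) → (-9, -1)

image vertices: (-3/2, -5/2), (-6, 0), (-21/2, -2), (-9, -1)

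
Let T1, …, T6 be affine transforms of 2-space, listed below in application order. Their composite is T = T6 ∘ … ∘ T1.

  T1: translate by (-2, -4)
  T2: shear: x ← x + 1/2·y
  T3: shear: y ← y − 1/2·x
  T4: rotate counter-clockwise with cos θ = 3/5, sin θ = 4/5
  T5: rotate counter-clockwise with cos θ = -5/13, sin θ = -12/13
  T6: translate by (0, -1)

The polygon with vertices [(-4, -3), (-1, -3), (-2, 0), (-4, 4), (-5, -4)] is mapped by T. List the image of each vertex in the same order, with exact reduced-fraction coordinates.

image vertices: (-879/130, 1571/260), (-849/130, 701/260), (-254/65, 238/65), (-6/13, 74/13), (-503/65, 937/130)

T1 translate by (-2, -4): (-4, -3) → (-6, -7); (-1, -3) → (-3, -7); (-2, 0) → (-4, -4); (-4, 4) → (-6, 0); (-5, -4) → (-7, -8)
T2 shear: x ← x + 1/2·y: (-6, -7) → (-19/2, -7); (-3, -7) → (-13/2, -7); (-4, -4) → (-6, -4); (-6, 0) → (-6, 0); (-7, -8) → (-11, -8)
T3 shear: y ← y − 1/2·x: (-19/2, -7) → (-19/2, -9/4); (-13/2, -7) → (-13/2, -15/4); (-6, -4) → (-6, -1); (-6, 0) → (-6, 3); (-11, -8) → (-11, -5/2)
T4 rotate counter-clockwise with cos θ = 3/5, sin θ = 4/5: (-19/2, -9/4) → (-39/10, -179/20); (-13/2, -15/4) → (-9/10, -149/20); (-6, -1) → (-14/5, -27/5); (-6, 3) → (-6, -3); (-11, -5/2) → (-23/5, -103/10)
T5 rotate counter-clockwise with cos θ = -5/13, sin θ = -12/13: (-39/10, -179/20) → (-879/130, 1831/260); (-9/10, -149/20) → (-849/130, 961/260); (-14/5, -27/5) → (-254/65, 303/65); (-6, -3) → (-6/13, 87/13); (-23/5, -103/10) → (-503/65, 1067/130)
T6 translate by (0, -1): (-879/130, 1831/260) → (-879/130, 1571/260); (-849/130, 961/260) → (-849/130, 701/260); (-254/65, 303/65) → (-254/65, 238/65); (-6/13, 87/13) → (-6/13, 74/13); (-503/65, 1067/130) → (-503/65, 937/130)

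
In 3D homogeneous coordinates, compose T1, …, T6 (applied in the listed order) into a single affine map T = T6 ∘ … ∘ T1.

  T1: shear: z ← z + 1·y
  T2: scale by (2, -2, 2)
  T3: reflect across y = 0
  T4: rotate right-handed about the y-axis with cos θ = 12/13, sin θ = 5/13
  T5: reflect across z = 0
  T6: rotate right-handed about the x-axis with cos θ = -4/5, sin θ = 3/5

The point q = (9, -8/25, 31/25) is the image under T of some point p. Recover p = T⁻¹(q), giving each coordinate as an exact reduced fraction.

T1 = [1 0 0 0; 0 1 0 0; 0 1 1 0; 0 0 0 1]
T2·T1 = [2 0 0 0; 0 -2 0 0; 0 2 2 0; 0 0 0 1]
T3·…·T1 = [2 0 0 0; 0 2 0 0; 0 2 2 0; 0 0 0 1]
T4·…·T1 = [24/13 10/13 10/13 0; 0 2 0 0; -10/13 24/13 24/13 0; 0 0 0 1]
T5·…·T1 = [24/13 10/13 10/13 0; 0 2 0 0; 10/13 -24/13 -24/13 0; 0 0 0 1]
T6·…·T1 = [24/13 10/13 10/13 0; -6/13 -32/65 72/65 0; -8/13 174/65 96/65 0; 0 0 0 1]
det M = -8; M⁻¹ = [6/13 -3/26 -2/13 0; 0 -2/5 3/10 0; 5/26 44/65 9/130 0; 0 0 0 1]
M⁻¹ · (9, -8/25, 31/25)ᵀ = (4, 1/2, 8/5)ᵀ

p = (4, 1/2, 8/5)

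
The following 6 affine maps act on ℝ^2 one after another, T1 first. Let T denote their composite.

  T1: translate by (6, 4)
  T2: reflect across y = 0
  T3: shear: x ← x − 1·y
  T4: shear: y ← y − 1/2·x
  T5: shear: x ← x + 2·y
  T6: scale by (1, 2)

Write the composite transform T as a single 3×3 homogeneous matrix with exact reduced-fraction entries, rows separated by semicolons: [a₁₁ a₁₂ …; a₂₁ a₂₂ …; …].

T = [0 -2 -8; -1 -3 -18; 0 0 1]

T1 = [1 0 6; 0 1 4; 0 0 1]
T2·T1 = [1 0 6; 0 -1 -4; 0 0 1]
T3·…·T1 = [1 1 10; 0 -1 -4; 0 0 1]
T4·…·T1 = [1 1 10; -1/2 -3/2 -9; 0 0 1]
T5·…·T1 = [0 -2 -8; -1/2 -3/2 -9; 0 0 1]
T6·…·T1 = [0 -2 -8; -1 -3 -18; 0 0 1]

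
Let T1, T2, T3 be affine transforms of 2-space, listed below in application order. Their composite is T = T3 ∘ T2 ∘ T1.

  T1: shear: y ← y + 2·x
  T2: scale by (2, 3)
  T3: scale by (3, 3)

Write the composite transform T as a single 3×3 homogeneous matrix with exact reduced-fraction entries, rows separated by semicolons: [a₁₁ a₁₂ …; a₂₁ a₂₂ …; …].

T1 = [1 0 0; 2 1 0; 0 0 1]
T2·T1 = [2 0 0; 6 3 0; 0 0 1]
T3·…·T1 = [6 0 0; 18 9 0; 0 0 1]

T = [6 0 0; 18 9 0; 0 0 1]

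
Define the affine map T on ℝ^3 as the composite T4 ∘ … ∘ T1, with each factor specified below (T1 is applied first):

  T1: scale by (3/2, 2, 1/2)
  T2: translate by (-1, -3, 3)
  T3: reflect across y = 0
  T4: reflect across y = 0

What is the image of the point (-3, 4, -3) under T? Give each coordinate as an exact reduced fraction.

T(p) = (-11/2, 5, 3/2)

T1 scale by (3/2, 2, 1/2): (-3, 4, -3) → (-9/2, 8, -3/2)
T2 translate by (-1, -3, 3): (-9/2, 8, -3/2) → (-11/2, 5, 3/2)
T3 reflect across y = 0: (-11/2, 5, 3/2) → (-11/2, -5, 3/2)
T4 reflect across y = 0: (-11/2, -5, 3/2) → (-11/2, 5, 3/2)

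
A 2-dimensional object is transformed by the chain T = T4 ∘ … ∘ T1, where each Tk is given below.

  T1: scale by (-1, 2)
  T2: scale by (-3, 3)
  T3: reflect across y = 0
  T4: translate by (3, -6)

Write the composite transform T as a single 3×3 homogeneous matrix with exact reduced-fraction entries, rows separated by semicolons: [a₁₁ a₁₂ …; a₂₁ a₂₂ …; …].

T = [3 0 3; 0 -6 -6; 0 0 1]

T1 = [-1 0 0; 0 2 0; 0 0 1]
T2·T1 = [3 0 0; 0 6 0; 0 0 1]
T3·…·T1 = [3 0 0; 0 -6 0; 0 0 1]
T4·…·T1 = [3 0 3; 0 -6 -6; 0 0 1]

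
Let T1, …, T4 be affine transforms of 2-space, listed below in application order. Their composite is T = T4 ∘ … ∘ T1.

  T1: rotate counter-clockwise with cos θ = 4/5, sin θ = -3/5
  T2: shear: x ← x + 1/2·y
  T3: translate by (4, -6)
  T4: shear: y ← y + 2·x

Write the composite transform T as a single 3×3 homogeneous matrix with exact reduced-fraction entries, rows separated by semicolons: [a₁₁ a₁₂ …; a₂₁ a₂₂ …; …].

T = [1/2 1 4; 2/5 14/5 2; 0 0 1]

T1 = [4/5 3/5 0; -3/5 4/5 0; 0 0 1]
T2·T1 = [1/2 1 0; -3/5 4/5 0; 0 0 1]
T3·…·T1 = [1/2 1 4; -3/5 4/5 -6; 0 0 1]
T4·…·T1 = [1/2 1 4; 2/5 14/5 2; 0 0 1]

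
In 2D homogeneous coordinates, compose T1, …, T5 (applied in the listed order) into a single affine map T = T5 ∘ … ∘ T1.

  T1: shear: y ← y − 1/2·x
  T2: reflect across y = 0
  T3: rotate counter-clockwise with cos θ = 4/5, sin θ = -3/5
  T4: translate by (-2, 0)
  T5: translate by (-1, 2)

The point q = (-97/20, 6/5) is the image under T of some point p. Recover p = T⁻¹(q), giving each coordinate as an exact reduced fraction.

T1 = [1 0 0; -1/2 1 0; 0 0 1]
T2·T1 = [1 0 0; 1/2 -1 0; 0 0 1]
T3·…·T1 = [11/10 -3/5 0; -1/5 -4/5 0; 0 0 1]
T4·…·T1 = [11/10 -3/5 -2; -1/5 -4/5 0; 0 0 1]
T5·…·T1 = [11/10 -3/5 -3; -1/5 -4/5 2; 0 0 1]
det M = -1; M⁻¹ = [4/5 -3/5 18/5; -1/5 -11/10 8/5; 0 0 1]
M⁻¹ · (-97/20, 6/5)ᵀ = (-1, 5/4)ᵀ

p = (-1, 5/4)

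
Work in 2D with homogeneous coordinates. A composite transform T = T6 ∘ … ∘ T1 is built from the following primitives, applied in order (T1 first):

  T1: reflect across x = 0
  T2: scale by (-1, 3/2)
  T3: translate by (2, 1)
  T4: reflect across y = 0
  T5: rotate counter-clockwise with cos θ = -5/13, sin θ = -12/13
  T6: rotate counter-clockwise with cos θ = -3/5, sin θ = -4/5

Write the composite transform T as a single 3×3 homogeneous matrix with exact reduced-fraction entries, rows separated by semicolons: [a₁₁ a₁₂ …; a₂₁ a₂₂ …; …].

T = [-33/65 84/65 -2/13; 56/65 99/130 29/13; 0 0 1]

T1 = [-1 0 0; 0 1 0; 0 0 1]
T2·T1 = [1 0 0; 0 3/2 0; 0 0 1]
T3·…·T1 = [1 0 2; 0 3/2 1; 0 0 1]
T4·…·T1 = [1 0 2; 0 -3/2 -1; 0 0 1]
T5·…·T1 = [-5/13 -18/13 -22/13; -12/13 15/26 -19/13; 0 0 1]
T6·…·T1 = [-33/65 84/65 -2/13; 56/65 99/130 29/13; 0 0 1]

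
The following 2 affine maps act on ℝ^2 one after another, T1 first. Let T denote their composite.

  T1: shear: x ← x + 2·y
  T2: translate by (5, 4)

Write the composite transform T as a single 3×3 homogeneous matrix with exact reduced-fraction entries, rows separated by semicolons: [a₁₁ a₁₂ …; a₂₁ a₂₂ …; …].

T1 = [1 2 0; 0 1 0; 0 0 1]
T2·T1 = [1 2 5; 0 1 4; 0 0 1]

T = [1 2 5; 0 1 4; 0 0 1]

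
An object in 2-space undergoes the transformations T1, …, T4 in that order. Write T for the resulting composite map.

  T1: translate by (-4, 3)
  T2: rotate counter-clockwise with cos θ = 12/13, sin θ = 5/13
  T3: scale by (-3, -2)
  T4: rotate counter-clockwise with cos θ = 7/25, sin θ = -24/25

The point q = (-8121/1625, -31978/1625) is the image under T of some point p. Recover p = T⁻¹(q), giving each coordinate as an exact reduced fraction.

T1 = [1 0 -4; 0 1 3; 0 0 1]
T2·T1 = [12/13 -5/13 -63/13; 5/13 12/13 16/13; 0 0 1]
T3·…·T1 = [-36/13 15/13 189/13; -10/13 -24/13 -32/13; 0 0 1]
T4·…·T1 = [-492/325 -471/325 111/65; 794/325 -528/325 -952/65; 0 0 1]
det M = 6; M⁻¹ = [-88/325 157/650 4; -397/975 -82/325 -3; 0 0 1]
M⁻¹ · (-8121/1625, -31978/1625)ᵀ = (3/5, 4)ᵀ

p = (3/5, 4)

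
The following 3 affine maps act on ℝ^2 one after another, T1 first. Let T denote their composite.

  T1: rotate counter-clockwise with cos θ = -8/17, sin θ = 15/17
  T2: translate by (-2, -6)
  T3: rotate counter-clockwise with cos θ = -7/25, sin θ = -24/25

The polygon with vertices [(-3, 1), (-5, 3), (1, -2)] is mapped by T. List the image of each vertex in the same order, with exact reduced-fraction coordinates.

T1 rotate counter-clockwise with cos θ = -8/17, sin θ = 15/17: (-3, 1) → (9/17, -53/17); (-5, 3) → (-5/17, -99/17); (1, -2) → (22/17, 31/17)
T2 translate by (-2, -6): (9/17, -53/17) → (-25/17, -155/17); (-5/17, -99/17) → (-39/17, -201/17); (22/17, 31/17) → (-12/17, -71/17)
T3 rotate counter-clockwise with cos θ = -7/25, sin θ = -24/25: (-25/17, -155/17) → (-709/85, 337/85); (-39/17, -201/17) → (-4551/425, 2343/425); (-12/17, -71/17) → (-324/85, 157/85)

image vertices: (-709/85, 337/85), (-4551/425, 2343/425), (-324/85, 157/85)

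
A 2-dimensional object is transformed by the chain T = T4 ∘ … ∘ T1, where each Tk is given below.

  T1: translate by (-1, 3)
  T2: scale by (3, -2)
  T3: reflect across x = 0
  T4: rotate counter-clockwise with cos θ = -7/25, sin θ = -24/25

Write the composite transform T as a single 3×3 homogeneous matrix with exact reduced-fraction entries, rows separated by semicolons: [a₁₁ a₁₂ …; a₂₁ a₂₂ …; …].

T1 = [1 0 -1; 0 1 3; 0 0 1]
T2·T1 = [3 0 -3; 0 -2 -6; 0 0 1]
T3·…·T1 = [-3 0 3; 0 -2 -6; 0 0 1]
T4·…·T1 = [21/25 -48/25 -33/5; 72/25 14/25 -6/5; 0 0 1]

T = [21/25 -48/25 -33/5; 72/25 14/25 -6/5; 0 0 1]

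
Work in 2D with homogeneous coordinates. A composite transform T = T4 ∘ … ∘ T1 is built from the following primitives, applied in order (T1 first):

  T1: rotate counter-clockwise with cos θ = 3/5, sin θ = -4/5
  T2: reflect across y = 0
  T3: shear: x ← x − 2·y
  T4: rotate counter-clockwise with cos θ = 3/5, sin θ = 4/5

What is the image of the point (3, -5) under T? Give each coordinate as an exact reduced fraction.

T1 rotate counter-clockwise with cos θ = 3/5, sin θ = -4/5: (3, -5) → (-11/5, -27/5)
T2 reflect across y = 0: (-11/5, -27/5) → (-11/5, 27/5)
T3 shear: x ← x − 2·y: (-11/5, 27/5) → (-13, 27/5)
T4 rotate counter-clockwise with cos θ = 3/5, sin θ = 4/5: (-13, 27/5) → (-303/25, -179/25)

T(p) = (-303/25, -179/25)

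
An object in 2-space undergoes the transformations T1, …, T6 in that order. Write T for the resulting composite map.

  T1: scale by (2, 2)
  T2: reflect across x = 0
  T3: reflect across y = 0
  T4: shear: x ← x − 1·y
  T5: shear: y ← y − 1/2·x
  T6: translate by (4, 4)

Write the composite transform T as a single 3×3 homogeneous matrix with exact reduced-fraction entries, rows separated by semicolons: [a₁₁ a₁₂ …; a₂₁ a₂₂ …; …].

T1 = [2 0 0; 0 2 0; 0 0 1]
T2·T1 = [-2 0 0; 0 2 0; 0 0 1]
T3·…·T1 = [-2 0 0; 0 -2 0; 0 0 1]
T4·…·T1 = [-2 2 0; 0 -2 0; 0 0 1]
T5·…·T1 = [-2 2 0; 1 -3 0; 0 0 1]
T6·…·T1 = [-2 2 4; 1 -3 4; 0 0 1]

T = [-2 2 4; 1 -3 4; 0 0 1]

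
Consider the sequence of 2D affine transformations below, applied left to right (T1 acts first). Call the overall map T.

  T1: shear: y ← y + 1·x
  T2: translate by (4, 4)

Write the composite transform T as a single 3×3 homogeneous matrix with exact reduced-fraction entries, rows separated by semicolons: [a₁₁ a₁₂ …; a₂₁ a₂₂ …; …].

T1 = [1 0 0; 1 1 0; 0 0 1]
T2·T1 = [1 0 4; 1 1 4; 0 0 1]

T = [1 0 4; 1 1 4; 0 0 1]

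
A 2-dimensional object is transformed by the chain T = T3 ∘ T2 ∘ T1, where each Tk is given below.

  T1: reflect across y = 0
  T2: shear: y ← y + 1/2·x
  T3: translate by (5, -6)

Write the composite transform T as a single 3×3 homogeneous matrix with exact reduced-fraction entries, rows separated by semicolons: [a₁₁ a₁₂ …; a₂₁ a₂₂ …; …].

T = [1 0 5; 1/2 -1 -6; 0 0 1]

T1 = [1 0 0; 0 -1 0; 0 0 1]
T2·T1 = [1 0 0; 1/2 -1 0; 0 0 1]
T3·…·T1 = [1 0 5; 1/2 -1 -6; 0 0 1]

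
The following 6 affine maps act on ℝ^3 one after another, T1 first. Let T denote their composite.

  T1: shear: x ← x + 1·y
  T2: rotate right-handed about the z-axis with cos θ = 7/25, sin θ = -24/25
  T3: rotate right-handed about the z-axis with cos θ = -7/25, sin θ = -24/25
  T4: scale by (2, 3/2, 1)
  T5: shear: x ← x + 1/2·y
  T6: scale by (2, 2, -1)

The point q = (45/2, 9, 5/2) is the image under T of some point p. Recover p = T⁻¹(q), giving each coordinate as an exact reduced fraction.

p = (-3/2, -3, -5/2)

T1 = [1 1 0 0; 0 1 0 0; 0 0 1 0; 0 0 0 1]
T2·T1 = [7/25 31/25 0 0; -24/25 -17/25 0 0; 0 0 1 0; 0 0 0 1]
T3·…·T1 = [-1 -1 0 0; 0 -1 0 0; 0 0 1 0; 0 0 0 1]
T4·…·T1 = [-2 -2 0 0; 0 -3/2 0 0; 0 0 1 0; 0 0 0 1]
T5·…·T1 = [-2 -11/4 0 0; 0 -3/2 0 0; 0 0 1 0; 0 0 0 1]
T6·…·T1 = [-4 -11/2 0 0; 0 -3 0 0; 0 0 -1 0; 0 0 0 1]
det M = -12; M⁻¹ = [-1/4 11/24 0 0; 0 -1/3 0 0; 0 0 -1 0; 0 0 0 1]
M⁻¹ · (45/2, 9, 5/2)ᵀ = (-3/2, -3, -5/2)ᵀ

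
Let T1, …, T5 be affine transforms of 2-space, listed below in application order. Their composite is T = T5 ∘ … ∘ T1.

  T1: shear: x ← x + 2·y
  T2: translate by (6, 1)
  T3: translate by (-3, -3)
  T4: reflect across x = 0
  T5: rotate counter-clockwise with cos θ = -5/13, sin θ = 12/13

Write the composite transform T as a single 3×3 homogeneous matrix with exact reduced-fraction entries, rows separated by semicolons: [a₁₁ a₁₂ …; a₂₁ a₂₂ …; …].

T1 = [1 2 0; 0 1 0; 0 0 1]
T2·T1 = [1 2 6; 0 1 1; 0 0 1]
T3·…·T1 = [1 2 3; 0 1 -2; 0 0 1]
T4·…·T1 = [-1 -2 -3; 0 1 -2; 0 0 1]
T5·…·T1 = [5/13 -2/13 3; -12/13 -29/13 -2; 0 0 1]

T = [5/13 -2/13 3; -12/13 -29/13 -2; 0 0 1]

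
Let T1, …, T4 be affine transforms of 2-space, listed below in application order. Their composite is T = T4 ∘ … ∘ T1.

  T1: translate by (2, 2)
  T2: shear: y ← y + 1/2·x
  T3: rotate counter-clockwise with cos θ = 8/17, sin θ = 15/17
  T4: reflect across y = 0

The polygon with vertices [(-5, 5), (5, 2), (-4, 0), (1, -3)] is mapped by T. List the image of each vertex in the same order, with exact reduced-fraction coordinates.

T1 translate by (2, 2): (-5, 5) → (-3, 7); (5, 2) → (7, 4); (-4, 0) → (-2, 2); (1, -3) → (3, -1)
T2 shear: y ← y + 1/2·x: (-3, 7) → (-3, 11/2); (7, 4) → (7, 15/2); (-2, 2) → (-2, 1); (3, -1) → (3, 1/2)
T3 rotate counter-clockwise with cos θ = 8/17, sin θ = 15/17: (-3, 11/2) → (-213/34, -1/17); (7, 15/2) → (-113/34, 165/17); (-2, 1) → (-31/17, -22/17); (3, 1/2) → (33/34, 49/17)
T4 reflect across y = 0: (-213/34, -1/17) → (-213/34, 1/17); (-113/34, 165/17) → (-113/34, -165/17); (-31/17, -22/17) → (-31/17, 22/17); (33/34, 49/17) → (33/34, -49/17)

image vertices: (-213/34, 1/17), (-113/34, -165/17), (-31/17, 22/17), (33/34, -49/17)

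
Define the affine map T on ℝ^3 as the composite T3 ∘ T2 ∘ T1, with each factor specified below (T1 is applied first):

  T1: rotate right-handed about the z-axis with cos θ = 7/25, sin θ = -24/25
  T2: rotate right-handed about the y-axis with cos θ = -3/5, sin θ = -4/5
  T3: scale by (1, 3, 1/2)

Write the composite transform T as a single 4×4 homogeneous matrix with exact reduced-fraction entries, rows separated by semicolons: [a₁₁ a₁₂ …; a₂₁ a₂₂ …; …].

T = [-21/125 -72/125 -4/5 0; -72/25 21/25 0 0; 14/125 48/125 -3/10 0; 0 0 0 1]

T1 = [7/25 24/25 0 0; -24/25 7/25 0 0; 0 0 1 0; 0 0 0 1]
T2·T1 = [-21/125 -72/125 -4/5 0; -24/25 7/25 0 0; 28/125 96/125 -3/5 0; 0 0 0 1]
T3·…·T1 = [-21/125 -72/125 -4/5 0; -72/25 21/25 0 0; 14/125 48/125 -3/10 0; 0 0 0 1]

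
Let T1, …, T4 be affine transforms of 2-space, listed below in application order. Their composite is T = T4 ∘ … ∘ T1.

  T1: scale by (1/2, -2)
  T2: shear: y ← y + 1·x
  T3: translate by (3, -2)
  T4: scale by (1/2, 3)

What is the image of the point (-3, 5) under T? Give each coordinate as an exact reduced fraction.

T(p) = (3/4, -81/2)

T1 scale by (1/2, -2): (-3, 5) → (-3/2, -10)
T2 shear: y ← y + 1·x: (-3/2, -10) → (-3/2, -23/2)
T3 translate by (3, -2): (-3/2, -23/2) → (3/2, -27/2)
T4 scale by (1/2, 3): (3/2, -27/2) → (3/4, -81/2)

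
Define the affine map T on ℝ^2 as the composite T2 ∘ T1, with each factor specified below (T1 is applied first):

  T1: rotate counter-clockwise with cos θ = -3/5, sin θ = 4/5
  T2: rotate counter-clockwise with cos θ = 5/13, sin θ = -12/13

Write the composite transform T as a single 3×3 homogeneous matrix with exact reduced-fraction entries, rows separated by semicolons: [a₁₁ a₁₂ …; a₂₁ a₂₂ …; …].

T = [33/65 -56/65 0; 56/65 33/65 0; 0 0 1]

T1 = [-3/5 -4/5 0; 4/5 -3/5 0; 0 0 1]
T2·T1 = [33/65 -56/65 0; 56/65 33/65 0; 0 0 1]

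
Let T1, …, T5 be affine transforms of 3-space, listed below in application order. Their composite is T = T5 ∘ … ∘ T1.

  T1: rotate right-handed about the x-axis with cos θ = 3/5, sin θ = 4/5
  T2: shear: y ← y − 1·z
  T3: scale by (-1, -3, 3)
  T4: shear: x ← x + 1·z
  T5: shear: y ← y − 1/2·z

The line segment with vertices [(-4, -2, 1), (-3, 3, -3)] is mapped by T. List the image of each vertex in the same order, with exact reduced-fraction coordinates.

T1 rotate right-handed about the x-axis with cos θ = 3/5, sin θ = 4/5: (-4, -2, 1) → (-4, -2, -1); (-3, 3, -3) → (-3, 21/5, 3/5)
T2 shear: y ← y − 1·z: (-4, -2, -1) → (-4, -1, -1); (-3, 21/5, 3/5) → (-3, 18/5, 3/5)
T3 scale by (-1, -3, 3): (-4, -1, -1) → (4, 3, -3); (-3, 18/5, 3/5) → (3, -54/5, 9/5)
T4 shear: x ← x + 1·z: (4, 3, -3) → (1, 3, -3); (3, -54/5, 9/5) → (24/5, -54/5, 9/5)
T5 shear: y ← y − 1/2·z: (1, 3, -3) → (1, 9/2, -3); (24/5, -54/5, 9/5) → (24/5, -117/10, 9/5)

image vertices: (1, 9/2, -3), (24/5, -117/10, 9/5)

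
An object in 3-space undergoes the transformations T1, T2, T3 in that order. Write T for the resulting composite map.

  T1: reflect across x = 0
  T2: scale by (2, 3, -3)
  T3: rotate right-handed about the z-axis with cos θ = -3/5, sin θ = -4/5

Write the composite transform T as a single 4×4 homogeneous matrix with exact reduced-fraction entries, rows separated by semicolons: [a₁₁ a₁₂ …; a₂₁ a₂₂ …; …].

T = [6/5 12/5 0 0; 8/5 -9/5 0 0; 0 0 -3 0; 0 0 0 1]

T1 = [-1 0 0 0; 0 1 0 0; 0 0 1 0; 0 0 0 1]
T2·T1 = [-2 0 0 0; 0 3 0 0; 0 0 -3 0; 0 0 0 1]
T3·…·T1 = [6/5 12/5 0 0; 8/5 -9/5 0 0; 0 0 -3 0; 0 0 0 1]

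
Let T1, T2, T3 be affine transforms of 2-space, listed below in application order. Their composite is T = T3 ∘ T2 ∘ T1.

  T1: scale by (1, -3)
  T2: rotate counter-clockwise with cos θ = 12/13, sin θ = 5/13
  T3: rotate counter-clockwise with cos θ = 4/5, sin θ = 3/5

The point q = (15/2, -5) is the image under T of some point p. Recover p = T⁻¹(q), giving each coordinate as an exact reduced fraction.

p = (-1/2, 3)

T1 = [1 0 0; 0 -3 0; 0 0 1]
T2·T1 = [12/13 15/13 0; 5/13 -36/13 0; 0 0 1]
T3·…·T1 = [33/65 168/65 0; 56/65 -99/65 0; 0 0 1]
det M = -3; M⁻¹ = [33/65 56/65 0; 56/195 -11/65 0; 0 0 1]
M⁻¹ · (15/2, -5)ᵀ = (-1/2, 3)ᵀ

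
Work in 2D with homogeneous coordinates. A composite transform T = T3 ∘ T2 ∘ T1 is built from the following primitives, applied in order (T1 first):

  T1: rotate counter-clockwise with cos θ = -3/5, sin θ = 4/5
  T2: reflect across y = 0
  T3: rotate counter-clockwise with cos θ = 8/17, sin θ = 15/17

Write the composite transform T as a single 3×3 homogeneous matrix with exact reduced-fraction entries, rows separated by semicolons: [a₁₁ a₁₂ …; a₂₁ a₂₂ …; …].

T1 = [-3/5 -4/5 0; 4/5 -3/5 0; 0 0 1]
T2·T1 = [-3/5 -4/5 0; -4/5 3/5 0; 0 0 1]
T3·…·T1 = [36/85 -77/85 0; -77/85 -36/85 0; 0 0 1]

T = [36/85 -77/85 0; -77/85 -36/85 0; 0 0 1]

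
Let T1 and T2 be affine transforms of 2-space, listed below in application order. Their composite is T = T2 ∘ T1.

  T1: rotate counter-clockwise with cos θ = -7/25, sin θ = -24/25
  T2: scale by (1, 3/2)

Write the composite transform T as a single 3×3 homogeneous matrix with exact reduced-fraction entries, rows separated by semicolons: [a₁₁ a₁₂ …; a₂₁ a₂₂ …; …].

T1 = [-7/25 24/25 0; -24/25 -7/25 0; 0 0 1]
T2·T1 = [-7/25 24/25 0; -36/25 -21/50 0; 0 0 1]

T = [-7/25 24/25 0; -36/25 -21/50 0; 0 0 1]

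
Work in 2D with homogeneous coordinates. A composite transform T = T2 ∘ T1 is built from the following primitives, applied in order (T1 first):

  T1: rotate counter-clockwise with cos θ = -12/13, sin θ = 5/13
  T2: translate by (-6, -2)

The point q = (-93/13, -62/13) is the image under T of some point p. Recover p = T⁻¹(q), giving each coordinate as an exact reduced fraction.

T1 = [-12/13 -5/13 0; 5/13 -12/13 0; 0 0 1]
T2·T1 = [-12/13 -5/13 -6; 5/13 -12/13 -2; 0 0 1]
det M = 1; M⁻¹ = [-12/13 5/13 -62/13; -5/13 -12/13 -54/13; 0 0 1]
M⁻¹ · (-93/13, -62/13)ᵀ = (0, 3)ᵀ

p = (0, 3)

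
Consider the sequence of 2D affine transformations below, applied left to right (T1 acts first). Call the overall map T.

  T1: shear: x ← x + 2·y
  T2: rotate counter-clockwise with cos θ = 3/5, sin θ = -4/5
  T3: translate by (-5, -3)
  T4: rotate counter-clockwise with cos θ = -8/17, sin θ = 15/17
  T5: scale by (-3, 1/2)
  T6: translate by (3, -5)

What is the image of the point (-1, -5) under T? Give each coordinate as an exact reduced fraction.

T(p) = (-987/85, -1066/85)

T1 shear: x ← x + 2·y: (-1, -5) → (-11, -5)
T2 rotate counter-clockwise with cos θ = 3/5, sin θ = -4/5: (-11, -5) → (-53/5, 29/5)
T3 translate by (-5, -3): (-53/5, 29/5) → (-78/5, 14/5)
T4 rotate counter-clockwise with cos θ = -8/17, sin θ = 15/17: (-78/5, 14/5) → (414/85, -1282/85)
T5 scale by (-3, 1/2): (414/85, -1282/85) → (-1242/85, -641/85)
T6 translate by (3, -5): (-1242/85, -641/85) → (-987/85, -1066/85)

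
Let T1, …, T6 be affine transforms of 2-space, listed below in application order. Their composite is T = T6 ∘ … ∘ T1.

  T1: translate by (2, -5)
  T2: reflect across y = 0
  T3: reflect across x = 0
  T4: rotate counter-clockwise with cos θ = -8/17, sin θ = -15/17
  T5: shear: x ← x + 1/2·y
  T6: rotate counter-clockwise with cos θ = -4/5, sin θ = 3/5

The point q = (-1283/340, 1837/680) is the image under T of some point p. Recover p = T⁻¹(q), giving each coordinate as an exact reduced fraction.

T1 = [1 0 2; 0 1 -5; 0 0 1]
T2·T1 = [1 0 2; 0 -1 5; 0 0 1]
T3·…·T1 = [-1 0 -2; 0 -1 5; 0 0 1]
T4·…·T1 = [8/17 -15/17 91/17; 15/17 8/17 -10/17; 0 0 1]
T5·…·T1 = [31/34 -11/17 86/17; 15/17 8/17 -10/17; 0 0 1]
T6·…·T1 = [-107/85 4/17 -314/85; -27/170 -13/17 298/85; 0 0 1]
det M = 1; M⁻¹ = [-13/17 -4/17 -2; 27/170 -107/85 5; 0 0 1]
M⁻¹ · (-1283/340, 1837/680)ᵀ = (1/4, 1)ᵀ

p = (1/4, 1)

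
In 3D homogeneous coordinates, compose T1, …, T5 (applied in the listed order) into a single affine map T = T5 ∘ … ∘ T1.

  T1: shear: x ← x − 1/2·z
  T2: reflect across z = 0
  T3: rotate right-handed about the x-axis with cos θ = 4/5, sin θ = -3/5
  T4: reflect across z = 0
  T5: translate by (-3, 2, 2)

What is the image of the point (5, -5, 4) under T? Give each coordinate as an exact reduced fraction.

T(p) = (0, -22/5, 11/5)

T1 shear: x ← x − 1/2·z: (5, -5, 4) → (3, -5, 4)
T2 reflect across z = 0: (3, -5, 4) → (3, -5, -4)
T3 rotate right-handed about the x-axis with cos θ = 4/5, sin θ = -3/5: (3, -5, -4) → (3, -32/5, -1/5)
T4 reflect across z = 0: (3, -32/5, -1/5) → (3, -32/5, 1/5)
T5 translate by (-3, 2, 2): (3, -32/5, 1/5) → (0, -22/5, 11/5)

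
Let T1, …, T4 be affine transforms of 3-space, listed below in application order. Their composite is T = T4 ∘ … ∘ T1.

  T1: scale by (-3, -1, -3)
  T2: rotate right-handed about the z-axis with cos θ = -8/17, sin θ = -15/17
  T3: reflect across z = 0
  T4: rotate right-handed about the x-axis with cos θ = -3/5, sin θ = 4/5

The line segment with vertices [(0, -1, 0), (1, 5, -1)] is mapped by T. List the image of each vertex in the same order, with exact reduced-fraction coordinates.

image vertices: (15/17, 24/85, -32/85), (-3, -3/5, 29/5)

T1 scale by (-3, -1, -3): (0, -1, 0) → (0, 1, 0); (1, 5, -1) → (-3, -5, 3)
T2 rotate right-handed about the z-axis with cos θ = -8/17, sin θ = -15/17: (0, 1, 0) → (15/17, -8/17, 0); (-3, -5, 3) → (-3, 5, 3)
T3 reflect across z = 0: (15/17, -8/17, 0) → (15/17, -8/17, 0); (-3, 5, 3) → (-3, 5, -3)
T4 rotate right-handed about the x-axis with cos θ = -3/5, sin θ = 4/5: (15/17, -8/17, 0) → (15/17, 24/85, -32/85); (-3, 5, -3) → (-3, -3/5, 29/5)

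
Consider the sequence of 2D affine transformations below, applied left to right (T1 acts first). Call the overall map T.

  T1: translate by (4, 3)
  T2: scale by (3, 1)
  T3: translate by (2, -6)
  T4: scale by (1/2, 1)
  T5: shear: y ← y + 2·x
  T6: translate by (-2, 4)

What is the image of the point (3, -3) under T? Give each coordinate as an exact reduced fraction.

T1 translate by (4, 3): (3, -3) → (7, 0)
T2 scale by (3, 1): (7, 0) → (21, 0)
T3 translate by (2, -6): (21, 0) → (23, -6)
T4 scale by (1/2, 1): (23, -6) → (23/2, -6)
T5 shear: y ← y + 2·x: (23/2, -6) → (23/2, 17)
T6 translate by (-2, 4): (23/2, 17) → (19/2, 21)

T(p) = (19/2, 21)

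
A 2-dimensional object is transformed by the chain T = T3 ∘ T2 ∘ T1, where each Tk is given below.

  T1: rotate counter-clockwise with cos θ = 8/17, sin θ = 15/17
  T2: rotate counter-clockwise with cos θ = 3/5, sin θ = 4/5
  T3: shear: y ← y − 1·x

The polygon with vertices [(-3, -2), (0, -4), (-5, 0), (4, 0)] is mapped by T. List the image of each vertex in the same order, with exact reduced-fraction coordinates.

image vertices: (262/85, -421/85), (308/85, -164/85), (36/17, -113/17), (-144/85, 452/85)

T1 rotate counter-clockwise with cos θ = 8/17, sin θ = 15/17: (-3, -2) → (6/17, -61/17); (0, -4) → (60/17, -32/17); (-5, 0) → (-40/17, -75/17); (4, 0) → (32/17, 60/17)
T2 rotate counter-clockwise with cos θ = 3/5, sin θ = 4/5: (6/17, -61/17) → (262/85, -159/85); (60/17, -32/17) → (308/85, 144/85); (-40/17, -75/17) → (36/17, -77/17); (32/17, 60/17) → (-144/85, 308/85)
T3 shear: y ← y − 1·x: (262/85, -159/85) → (262/85, -421/85); (308/85, 144/85) → (308/85, -164/85); (36/17, -77/17) → (36/17, -113/17); (-144/85, 308/85) → (-144/85, 452/85)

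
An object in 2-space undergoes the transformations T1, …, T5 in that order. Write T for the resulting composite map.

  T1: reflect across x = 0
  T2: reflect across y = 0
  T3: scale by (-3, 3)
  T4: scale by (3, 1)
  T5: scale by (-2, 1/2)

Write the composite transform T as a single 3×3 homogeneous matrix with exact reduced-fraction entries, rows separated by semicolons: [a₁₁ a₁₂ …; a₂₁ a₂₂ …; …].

T = [-18 0 0; 0 -3/2 0; 0 0 1]

T1 = [-1 0 0; 0 1 0; 0 0 1]
T2·T1 = [-1 0 0; 0 -1 0; 0 0 1]
T3·…·T1 = [3 0 0; 0 -3 0; 0 0 1]
T4·…·T1 = [9 0 0; 0 -3 0; 0 0 1]
T5·…·T1 = [-18 0 0; 0 -3/2 0; 0 0 1]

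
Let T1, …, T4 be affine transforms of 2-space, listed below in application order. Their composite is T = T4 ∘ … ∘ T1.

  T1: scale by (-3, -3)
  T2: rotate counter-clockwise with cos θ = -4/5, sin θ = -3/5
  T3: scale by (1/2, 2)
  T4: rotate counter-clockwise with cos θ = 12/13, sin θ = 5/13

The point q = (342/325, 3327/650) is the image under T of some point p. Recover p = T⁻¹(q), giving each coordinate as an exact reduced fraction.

p = (2, -3/5)

T1 = [-3 0 0; 0 -3 0; 0 0 1]
T2·T1 = [12/5 -9/5 0; 9/5 12/5 0; 0 0 1]
T3·…·T1 = [6/5 -9/10 0; 18/5 24/5 0; 0 0 1]
T4·…·T1 = [-18/65 -174/65 0; 246/65 531/130 0; 0 0 1]
det M = 9; M⁻¹ = [59/130 58/195 0; -82/195 -2/65 0; 0 0 1]
M⁻¹ · (342/325, 3327/650)ᵀ = (2, -3/5)ᵀ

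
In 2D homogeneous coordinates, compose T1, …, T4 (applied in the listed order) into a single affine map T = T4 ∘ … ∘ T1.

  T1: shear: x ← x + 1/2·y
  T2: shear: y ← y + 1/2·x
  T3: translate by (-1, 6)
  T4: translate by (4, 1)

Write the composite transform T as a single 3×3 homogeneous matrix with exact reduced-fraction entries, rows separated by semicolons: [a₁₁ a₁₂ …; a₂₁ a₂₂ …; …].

T = [1 1/2 3; 1/2 5/4 7; 0 0 1]

T1 = [1 1/2 0; 0 1 0; 0 0 1]
T2·T1 = [1 1/2 0; 1/2 5/4 0; 0 0 1]
T3·…·T1 = [1 1/2 -1; 1/2 5/4 6; 0 0 1]
T4·…·T1 = [1 1/2 3; 1/2 5/4 7; 0 0 1]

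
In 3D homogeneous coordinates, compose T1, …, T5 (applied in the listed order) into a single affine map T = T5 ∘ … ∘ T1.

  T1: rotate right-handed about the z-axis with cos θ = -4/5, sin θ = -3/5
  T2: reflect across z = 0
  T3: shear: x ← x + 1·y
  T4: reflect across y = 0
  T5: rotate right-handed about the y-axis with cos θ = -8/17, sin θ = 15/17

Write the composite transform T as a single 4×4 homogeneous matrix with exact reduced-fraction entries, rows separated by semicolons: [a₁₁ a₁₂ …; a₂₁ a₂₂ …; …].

T1 = [-4/5 3/5 0 0; -3/5 -4/5 0 0; 0 0 1 0; 0 0 0 1]
T2·T1 = [-4/5 3/5 0 0; -3/5 -4/5 0 0; 0 0 -1 0; 0 0 0 1]
T3·…·T1 = [-7/5 -1/5 0 0; -3/5 -4/5 0 0; 0 0 -1 0; 0 0 0 1]
T4·…·T1 = [-7/5 -1/5 0 0; 3/5 4/5 0 0; 0 0 -1 0; 0 0 0 1]
T5·…·T1 = [56/85 8/85 -15/17 0; 3/5 4/5 0 0; 21/17 3/17 8/17 0; 0 0 0 1]

T = [56/85 8/85 -15/17 0; 3/5 4/5 0 0; 21/17 3/17 8/17 0; 0 0 0 1]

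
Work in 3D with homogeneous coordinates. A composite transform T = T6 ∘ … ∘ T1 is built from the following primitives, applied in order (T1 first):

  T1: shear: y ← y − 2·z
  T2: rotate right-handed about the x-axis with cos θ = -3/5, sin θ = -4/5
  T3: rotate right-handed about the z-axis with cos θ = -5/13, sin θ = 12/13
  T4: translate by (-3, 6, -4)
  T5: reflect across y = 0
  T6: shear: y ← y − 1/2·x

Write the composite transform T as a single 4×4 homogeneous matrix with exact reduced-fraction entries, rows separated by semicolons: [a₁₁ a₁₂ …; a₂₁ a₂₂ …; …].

T = [-5/13 36/65 -24/13 -3; -19/26 -33/65 22/13 -9/2; 0 -4/5 1 -4; 0 0 0 1]

T1 = [1 0 0 0; 0 1 -2 0; 0 0 1 0; 0 0 0 1]
T2·T1 = [1 0 0 0; 0 -3/5 2 0; 0 -4/5 1 0; 0 0 0 1]
T3·…·T1 = [-5/13 36/65 -24/13 0; 12/13 3/13 -10/13 0; 0 -4/5 1 0; 0 0 0 1]
T4·…·T1 = [-5/13 36/65 -24/13 -3; 12/13 3/13 -10/13 6; 0 -4/5 1 -4; 0 0 0 1]
T5·…·T1 = [-5/13 36/65 -24/13 -3; -12/13 -3/13 10/13 -6; 0 -4/5 1 -4; 0 0 0 1]
T6·…·T1 = [-5/13 36/65 -24/13 -3; -19/26 -33/65 22/13 -9/2; 0 -4/5 1 -4; 0 0 0 1]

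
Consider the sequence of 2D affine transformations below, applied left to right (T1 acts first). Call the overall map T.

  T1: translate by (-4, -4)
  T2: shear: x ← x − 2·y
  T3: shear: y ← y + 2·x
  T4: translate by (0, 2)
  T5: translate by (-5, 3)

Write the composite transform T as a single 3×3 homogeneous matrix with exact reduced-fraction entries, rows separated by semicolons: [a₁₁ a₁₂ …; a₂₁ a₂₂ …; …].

T = [1 -2 -1; 2 -3 9; 0 0 1]

T1 = [1 0 -4; 0 1 -4; 0 0 1]
T2·T1 = [1 -2 4; 0 1 -4; 0 0 1]
T3·…·T1 = [1 -2 4; 2 -3 4; 0 0 1]
T4·…·T1 = [1 -2 4; 2 -3 6; 0 0 1]
T5·…·T1 = [1 -2 -1; 2 -3 9; 0 0 1]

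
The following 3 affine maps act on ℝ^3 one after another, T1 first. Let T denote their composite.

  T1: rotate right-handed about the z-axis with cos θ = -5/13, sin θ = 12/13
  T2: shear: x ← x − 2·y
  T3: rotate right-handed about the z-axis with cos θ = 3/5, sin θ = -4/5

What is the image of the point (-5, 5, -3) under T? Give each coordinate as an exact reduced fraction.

T(p) = (1, -159/13, -3)

T1 rotate right-handed about the z-axis with cos θ = -5/13, sin θ = 12/13: (-5, 5, -3) → (-35/13, -85/13, -3)
T2 shear: x ← x − 2·y: (-35/13, -85/13, -3) → (135/13, -85/13, -3)
T3 rotate right-handed about the z-axis with cos θ = 3/5, sin θ = -4/5: (135/13, -85/13, -3) → (1, -159/13, -3)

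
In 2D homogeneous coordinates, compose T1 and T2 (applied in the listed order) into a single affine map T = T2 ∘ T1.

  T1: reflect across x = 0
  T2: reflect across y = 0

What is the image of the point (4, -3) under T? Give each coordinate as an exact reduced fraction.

T(p) = (-4, 3)

T1 reflect across x = 0: (4, -3) → (-4, -3)
T2 reflect across y = 0: (-4, -3) → (-4, 3)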